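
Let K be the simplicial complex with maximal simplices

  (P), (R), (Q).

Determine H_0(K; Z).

We work with the vertex ordering P < Q < R. The simplices of K, each written with vertices in increasing order, are:

  0-simplices (3): P, Q, R

so the chain groups are C_0 ≅ Z^3.

Now H_k = ker ∂_k / im ∂_{k+1}, so:

  H_0: rank C_0 − rank ∂_1 = 3 − 0 = 3, and there is no ∂_1, so H_0 = Z^3.

H_0 ≅ Z^3.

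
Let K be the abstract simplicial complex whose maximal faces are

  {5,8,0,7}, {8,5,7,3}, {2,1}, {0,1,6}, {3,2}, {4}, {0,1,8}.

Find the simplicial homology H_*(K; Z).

We work with the vertex ordering 0 < 1 < 2 < 3 < 4 < 5 < 6 < 7 < 8. The simplices of K, each written with vertices in increasing order, are:

  0-simplices (9): [0], [1], [2], [3], [4], [5], [6], [7], [8]
  1-simplices (15): [0,1], [0,5], [0,6], [0,7], [0,8], [1,2], [1,6], [1,8], [2,3], [3,5], [3,7], [3,8], [5,7], [5,8], [7,8]
  2-simplices (9): [0,1,6], [0,1,8], [0,5,7], [0,5,8], [0,7,8], [3,5,7], [3,5,8], [3,7,8], [5,7,8]
  3-simplices (2): [0,5,7,8], [3,5,7,8]

giving chain groups C_0 ≅ Z^9, C_1 ≅ Z^15, C_2 ≅ Z^9, C_3 ≅ Z^2.

The boundary map ∂_1: C_1 → C_0 sends each edge [p,q] (with p < q) to q − p.
As a 9×15 matrix over Z this has rank 7, with invariant factors (1,1,1,1,1,1,1).

Boundary ∂_2: C_2 → C_1 maps a triangle to the signed sum of its edges. For instance
  ∂[0,1,6] = [1,6] − [0,6] + [0,1],
  ∂[0,7,8] = [7,8] − [0,8] + [0,7].
This gives a 15×9 integer matrix of rank 7; reducing to Smith normal form yields diagonal entries (1,1,1,1,1,1,1).

Boundary ∂_3: C_3 → C_2 sends each 3-simplex σ to the alternating sum Σ_i (−1)^i (σ with its i-th vertex removed). For instance
  ∂[0,5,7,8] = [5,7,8] − [0,7,8] + [0,5,8] − [0,5,7],
  ∂[3,5,7,8] = [5,7,8] − [3,7,8] + [3,5,8] − [3,5,7].
This gives a 9×2 integer matrix of rank 2; reducing to Smith normal form yields diagonal entries (1,1).

Now H_k = ker ∂_k / im ∂_{k+1}, so:

  H_0: rank C_0 − rank ∂_1 = 9 − 7 = 2, and the invariant factors of ∂_1 are all 1, so H_0 ≅ Z^2.
  H_1: rank ker ∂_1 − rank ∂_2 = (15 − 7) − 7 = 1, and the invariant factors of ∂_2 are all 1, so H_1 ≅ Z.
  H_2: rank ker ∂_2 − rank ∂_3 = (9 − 7) − 2 = 0, and the invariant factors of ∂_3 are all 1, so H_2 ≅ 0.
  H_3: rank ker ∂_3 − rank ∂_4 = (2 − 2) − 0 = 0, and there is no ∂_4, so H_3 ≅ 0.

H_0 = Z^2,  H_1 = Z,  H_2 = 0,  H_3 = 0.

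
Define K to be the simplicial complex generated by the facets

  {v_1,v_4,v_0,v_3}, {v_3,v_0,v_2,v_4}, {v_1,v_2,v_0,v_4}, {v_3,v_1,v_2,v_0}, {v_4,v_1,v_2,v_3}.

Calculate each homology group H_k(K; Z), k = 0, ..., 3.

K has 5 vertices, 10 edges, 10 triangles, 5 3-simplices.
rank ∂_0 = 0, rank ∂_1 = 4 ⇒ b_0 = 5 − 0 − 4 = 1; all invariant factors of ∂_1 are 1 so no torsion. So H_0 = Z.
rank ∂_1 = 4, rank ∂_2 = 6 ⇒ b_1 = 10 − 4 − 6 = 0; all invariant factors of ∂_2 are 1 so no torsion. So H_1 = 0.
rank ∂_2 = 6, rank ∂_3 = 4 ⇒ b_2 = 10 − 6 − 4 = 0; all invariant factors of ∂_3 are 1 so no torsion. So H_2 = 0.
rank ∂_3 = 4, rank ∂_4 = 0 ⇒ b_3 = 5 − 4 − 0 = 1. So H_3 = Z.

H_0 ≅ Z,  H_1 = 0,  H_2 = 0,  H_3 ≅ Z.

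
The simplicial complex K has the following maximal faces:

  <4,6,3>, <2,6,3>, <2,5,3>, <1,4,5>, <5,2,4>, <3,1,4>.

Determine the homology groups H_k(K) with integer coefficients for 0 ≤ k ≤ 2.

H_0 ≅ Z,  H_1 ≅ Z,  H_2 = 0.

Fix the vertex order 1 < 2 < 3 < 4 < 5 < 6 and write every simplex with vertices in increasing order. Then dim K = 2 and the simplices of K are:

  0-simplices (6): [1], [2], [3], [4], [5], [6]
  1-simplices (12): [1,3], [1,4], [1,5], [2,3], [2,4], [2,5], [2,6], [3,4], [3,5], [3,6], [4,5], [4,6]
  2-simplices (6): [1,3,4], [1,4,5], [2,3,5], [2,3,6], [2,4,5], [3,4,6]

giving chain groups C_0 ≅ Z^6, C_1 ≅ Z^12, C_2 ≅ Z^6.

The boundary map ∂_1: C_1 → C_0 is given by ∂[p,q] = [q] − [p].
This gives a 6×12 integer matrix of rank 5; reducing to Smith normal form yields diagonal entries (1,1,1,1,1).

Boundary ∂_2: C_2 → C_1 acts by ∂[p,q,r] = [q,r] − [p,r] + [p,q]. For instance
  ∂[1,4,5] = [4,5] − [1,5] + [1,4],
  ∂[1,3,4] = [3,4] − [1,4] + [1,3].
The 12×6 boundary matrix has rank 6 and Smith normal form diag(1,1,1,1,1,1).

Now H_k = ker ∂_k / im ∂_{k+1}, so:

  H_0: rank C_0 − rank ∂_1 = 6 − 5 = 1, and the invariant factors of ∂_1 are all 1, so H_0 = Z.
  H_1: rank ker ∂_1 − rank ∂_2 = (12 − 5) − 6 = 1, and the invariant factors of ∂_2 are all 1, so H_1 = Z.
  H_2: rank ker ∂_2 − rank ∂_3 = (6 − 6) − 0 = 0, and there is no ∂_3, so H_2 = 0.

(K is a triangulation of the cylinder S^1 x I.)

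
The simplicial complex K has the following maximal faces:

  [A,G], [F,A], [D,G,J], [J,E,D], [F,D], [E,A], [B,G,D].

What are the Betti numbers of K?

b_0 = 1, b_1 = 2, b_2 = 0.

We work with the vertex ordering A < B < D < E < F < G < J. The simplices of K, each written with vertices in increasing order, are:

  0-simplices (7): A, B, D, E, F, G, J
  1-simplices (11): AE, AF, AG, BD, BG, DE, DF, DG, DJ, EJ, GJ
  2-simplices (3): BDG, DEJ, DGJ

giving chain groups C_0 ≅ Z^7, C_1 ≅ Z^11, C_2 ≅ Z^3.

The boundary map ∂_1: C_1 → C_0 is given by ∂[p,q] = [q] − [p]. For instance
  ∂BG = G − B.
As a 7×11 matrix over Z this has rank 6, with invariant factors (1,1,1,1,1,1).

Boundary ∂_2: C_2 → C_1 maps a triangle to the signed sum of its edges. For instance
  ∂DGJ = GJ − DJ + DG,
  ∂DEJ = EJ − DJ + DE.
The 11×3 boundary matrix has rank 3 and Smith normal form diag(1,1,1).

Now H_k = ker ∂_k / im ∂_{k+1}, so:

  H_0: rank C_0 − rank ∂_1 = 7 − 6 = 1, and the invariant factors of ∂_1 are all 1, so H_0 = Z.
  H_1: rank ker ∂_1 − rank ∂_2 = (11 − 6) − 3 = 2, and the invariant factors of ∂_2 are all 1, so H_1 = Z^2.
  H_2: rank ker ∂_2 − rank ∂_3 = (3 − 3) − 0 = 0, and there is no ∂_3, so H_2 = 0.

As a check, the Euler characteristic is 7 − 11 + 3 = -1, which agrees with 1 − 2 + 0 = -1.

Hence the Betti numbers are b_0 = 1, b_1 = 2, b_2 = 0.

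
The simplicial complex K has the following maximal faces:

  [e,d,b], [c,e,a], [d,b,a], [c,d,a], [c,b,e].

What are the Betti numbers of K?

b_0 = 1, b_1 = 1, b_2 = 0.

Take the total order a < b < c < d < e on the vertex set. Then K (dimension 2) consists of the simplices:

  0-simplices (5): a, b, c, d, e
  1-simplices (10): ab, ac, ad, ae, bc, bd, be, cd, ce, de
  2-simplices (5): abd, acd, ace, bce, bde

Hence C_0 ≅ Z^5, C_1 ≅ Z^10, C_2 ≅ Z^5.

Boundary ∂_1: C_1 → C_0 is given by ∂[p,q] = [q] − [p].
As a 5×10 matrix over Z this has rank 4, with invariant factors (1,1,1,1).

Boundary ∂_2: C_2 → C_1 maps a triangle to the signed sum of its edges. For instance
  ∂ace = ce − ae + ac,
  ∂acd = cd − ad + ac.
The resulting 10×5 matrix has rank 5, and its Smith normal form has invariant factors (1,1,1,1,1).

Now H_k = ker ∂_k / im ∂_{k+1}, so:

  H_0: rank C_0 − rank ∂_1 = 5 − 4 = 1, and the invariant factors of ∂_1 are all 1, so H_0 ≅ Z.
  H_1: rank ker ∂_1 − rank ∂_2 = (10 − 4) − 5 = 1, and the invariant factors of ∂_2 are all 1, so H_1 ≅ Z.
  H_2: rank ker ∂_2 − rank ∂_3 = (5 − 5) − 0 = 0, and there is no ∂_3, so H_2 ≅ 0.

(K is a triangulation of the Möbius band.)

Hence the Betti numbers are b_0 = 1, b_1 = 1, b_2 = 0.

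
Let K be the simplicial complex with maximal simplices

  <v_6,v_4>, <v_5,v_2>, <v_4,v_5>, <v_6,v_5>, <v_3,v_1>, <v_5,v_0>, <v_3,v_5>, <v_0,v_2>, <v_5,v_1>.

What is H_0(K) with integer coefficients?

Fix the vertex order v_0 < v_1 < v_2 < v_3 < v_4 < v_5 < v_6 and write every simplex with vertices in increasing order. Then dim K = 1 and the simplices of K are:

  0-simplices (7): [v_0], [v_1], [v_2], [v_3], [v_4], [v_5], [v_6]
  1-simplices (9): [v_0,v_2], [v_0,v_5], [v_1,v_3], [v_1,v_5], [v_2,v_5], [v_3,v_5], [v_4,v_5], [v_4,v_6], [v_5,v_6]

Hence C_0 ≅ Z^7, C_1 ≅ Z^9.

Boundary ∂_1: C_1 → C_0 maps an edge to its endpoints' difference, ∂[p,q] = q − p.
The 7×9 boundary matrix has rank 6 and Smith normal form diag(1,1,1,1,1,1).

From H_k ≅ ker(∂_k) / im(∂_{k+1}) we obtain:

  H_0: rank C_0 − rank ∂_1 = 7 − 6 = 1, and the invariant factors of ∂_1 are all 1, so H_0 ≅ Z.

(K is a triangulation of a wedge of 3 circles.)

H_0 ≅ Z.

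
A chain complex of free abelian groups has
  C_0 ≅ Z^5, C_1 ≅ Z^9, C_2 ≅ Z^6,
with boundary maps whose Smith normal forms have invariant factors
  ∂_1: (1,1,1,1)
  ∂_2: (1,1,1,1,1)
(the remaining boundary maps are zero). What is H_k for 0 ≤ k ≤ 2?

H_0 ≅ Z,  H_1 = 0,  H_2 ≅ Z.

H_0: b_0 = 5 − 0 − 4 = 1; torsion from ∂_1 factors > 1: none. So H_0 ≅ Z.
H_1: b_1 = 9 − 4 − 5 = 0; torsion from ∂_2 factors > 1: none. So H_1 ≅ 0.
H_2: b_2 = 6 − 5 − 0 = 1; torsion from ∂_3 factors > 1: none. So H_2 ≅ Z.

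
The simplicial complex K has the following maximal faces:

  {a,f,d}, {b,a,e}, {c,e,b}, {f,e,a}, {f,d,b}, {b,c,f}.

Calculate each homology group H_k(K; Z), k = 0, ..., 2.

H_0 ≅ Z,  H_1 ≅ Z,  H_2 = 0.

Order the vertices as a < b < c < d < e < f. Listing each simplex with vertices in this order, K has dimension 2 with simplices:

  0-simplices (6): a, b, c, d, e, f
  1-simplices (12): ab, ad, ae, af, bc, bd, be, bf, ce, cf, df, ef
  2-simplices (6): abe, adf, aef, bce, bcf, bdf

Hence C_0 ≅ Z^6, C_1 ≅ Z^12, C_2 ≅ Z^6.

Boundary ∂_1: C_1 → C_0 sends each edge [p,q] (with p < q) to q − p. For instance
  ∂ef = f − e.
This gives a 6×12 integer matrix of rank 5; reducing to Smith normal form yields diagonal entries (1,1,1,1,1).

Boundary ∂_2: C_2 → C_1 acts by ∂[p,q,r] = [q,r] − [p,r] + [p,q]. For instance
  ∂bdf = df − bf + bd,
  ∂bcf = cf − bf + bc.
The 12×6 boundary matrix has rank 6 and Smith normal form diag(1,1,1,1,1,1).

Reading off H_k = ker ∂_k / im ∂_{k+1}:

  H_0: rank C_0 − rank ∂_1 = 6 − 5 = 1, and the invariant factors of ∂_1 are all 1, so H_0 = Z.
  H_1: rank ker ∂_1 − rank ∂_2 = (12 − 5) − 6 = 1, and the invariant factors of ∂_2 are all 1, so H_1 = Z.
  H_2: rank ker ∂_2 − rank ∂_3 = (6 − 6) − 0 = 0, and there is no ∂_3, so H_2 = 0.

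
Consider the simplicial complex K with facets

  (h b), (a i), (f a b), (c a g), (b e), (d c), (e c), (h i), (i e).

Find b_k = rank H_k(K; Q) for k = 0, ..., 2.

Fix the vertex order a < b < c < d < e < f < g < h < i and write every simplex with vertices in increasing order. Then dim K = 2 and the simplices of K are:

  0-simplices (9): a, b, c, d, e, f, g, h, i
  1-simplices (13): ab, ac, af, ag, ai, be, bf, bh, cd, ce, cg, ei, hi
  2-simplices (2): abf, acg

giving chain groups C_0 ≅ Z^9, C_1 ≅ Z^13, C_2 ≅ Z^2.

The boundary map ∂_1: C_1 → C_0 sends each edge [p,q] (with p < q) to q − p. For instance
  ∂af = f − a.
The 9×13 boundary matrix has rank 8 and Smith normal form diag(1,1,1,1,1,1,1,1).

∂_2: C_2 → C_1 maps a triangle to the signed sum of its edges. For instance
  ∂abf = bf − af + ab,
  ∂acg = cg − ag + ac.
As a 13×2 matrix over Z this has rank 2, with invariant factors (1,1).

Computing H_k = (kernel of ∂_k) / (image of ∂_{k+1}):

  H_0: rank C_0 − rank ∂_1 = 9 − 8 = 1, and the invariant factors of ∂_1 are all 1, so H_0 ≅ Z.
  H_1: rank ker ∂_1 − rank ∂_2 = (13 − 8) − 2 = 3, and the invariant factors of ∂_2 are all 1, so H_1 ≅ Z^3.
  H_2: rank ker ∂_2 − rank ∂_3 = (2 − 2) − 0 = 0, and there is no ∂_3, so H_2 ≅ 0.

Hence the Betti numbers are b_0 = 1, b_1 = 3, b_2 = 0.

b_0 = 1, b_1 = 3, b_2 = 0.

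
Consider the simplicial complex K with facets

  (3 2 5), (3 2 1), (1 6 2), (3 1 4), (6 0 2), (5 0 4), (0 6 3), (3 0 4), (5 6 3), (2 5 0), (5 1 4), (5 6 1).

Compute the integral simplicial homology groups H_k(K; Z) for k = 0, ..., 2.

H_0 ≅ Z,  H_1 ≅ Z/2,  H_2 = 0.

K has 7 vertices, 18 edges, 12 triangles.
rank ∂_0 = 0, rank ∂_1 = 6 ⇒ b_0 = 7 − 0 − 6 = 1; all invariant factors of ∂_1 are 1 so no torsion. So H_0 = Z.
rank ∂_1 = 6, rank ∂_2 = 12 ⇒ b_1 = 18 − 6 − 12 = 0; ∂_2 has invariant factor(s) [2] giving torsion. So H_1 = Z/2.
rank ∂_2 = 12, rank ∂_3 = 0 ⇒ b_2 = 12 − 12 − 0 = 0. So H_2 = 0.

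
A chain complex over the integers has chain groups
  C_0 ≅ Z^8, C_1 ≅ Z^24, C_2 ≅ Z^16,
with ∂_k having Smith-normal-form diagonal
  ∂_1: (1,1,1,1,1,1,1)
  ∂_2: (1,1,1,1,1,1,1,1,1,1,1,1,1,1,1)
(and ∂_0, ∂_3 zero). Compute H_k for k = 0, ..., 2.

H_0: b_0 = 8 − 0 − 7 = 1; torsion from ∂_1 factors > 1: none. So H_0 = Z.
H_1: b_1 = 24 − 7 − 15 = 2; torsion from ∂_2 factors > 1: none. So H_1 = Z^2.
H_2: b_2 = 16 − 15 − 0 = 1; torsion from ∂_3 factors > 1: none. So H_2 = Z.

H_0 = Z,  H_1 = Z^2,  H_2 = Z.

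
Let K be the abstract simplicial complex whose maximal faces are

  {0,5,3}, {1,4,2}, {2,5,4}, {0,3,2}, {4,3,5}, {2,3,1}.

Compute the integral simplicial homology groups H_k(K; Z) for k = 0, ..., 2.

Order the vertices as 0 < 1 < 2 < 3 < 4 < 5. Listing each simplex with vertices in this order, K has dimension 2 with simplices:

  0-simplices (6): [0], [1], [2], [3], [4], [5]
  1-simplices (12): [0,2], [0,3], [0,5], [1,2], [1,3], [1,4], [2,3], [2,4], [2,5], [3,4], [3,5], [4,5]
  2-simplices (6): [0,2,3], [0,3,5], [1,2,3], [1,2,4], [2,4,5], [3,4,5]

so the chain groups are C_0 ≅ Z^6, C_1 ≅ Z^12, C_2 ≅ Z^6.

∂_1: C_1 → C_0 sends each edge [p,q] (with p < q) to q − p. For instance
  ∂[0,3] = [3] − [0].
As a 6×12 matrix over Z this has rank 5, with invariant factors (1,1,1,1,1).

∂_2: C_2 → C_1 maps a triangle to the signed sum of its edges. For instance
  ∂[0,3,5] = [3,5] − [0,5] + [0,3],
  ∂[3,4,5] = [4,5] − [3,5] + [3,4].
As a 12×6 matrix over Z this has rank 6, with invariant factors (1,1,1,1,1,1).

Computing H_k = (kernel of ∂_k) / (image of ∂_{k+1}):

  H_0: rank C_0 − rank ∂_1 = 6 − 5 = 1, and the invariant factors of ∂_1 are all 1, so H_0 = Z.
  H_1: rank ker ∂_1 − rank ∂_2 = (12 − 5) − 6 = 1, and the invariant factors of ∂_2 are all 1, so H_1 = Z.
  H_2: rank ker ∂_2 − rank ∂_3 = (6 − 6) − 0 = 0, and there is no ∂_3, so H_2 = 0.

As a check, the Euler characteristic is 6 − 12 + 6 = 0, which agrees with 1 − 1 + 0 = 0.
(K is a triangulation of the cylinder S^1 x I.)

H_0 = Z,  H_1 = Z,  H_2 = 0.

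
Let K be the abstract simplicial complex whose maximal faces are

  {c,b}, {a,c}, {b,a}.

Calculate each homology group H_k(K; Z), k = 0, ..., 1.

K has 3 vertices, 3 edges.
rank ∂_0 = 0, rank ∂_1 = 2 ⇒ b_0 = 3 − 0 − 2 = 1; all invariant factors of ∂_1 are 1 so no torsion. So H_0 ≅ Z.
rank ∂_1 = 2, rank ∂_2 = 0 ⇒ b_1 = 3 − 2 − 0 = 1. So H_1 ≅ Z.

H_0 ≅ Z,  H_1 ≅ Z.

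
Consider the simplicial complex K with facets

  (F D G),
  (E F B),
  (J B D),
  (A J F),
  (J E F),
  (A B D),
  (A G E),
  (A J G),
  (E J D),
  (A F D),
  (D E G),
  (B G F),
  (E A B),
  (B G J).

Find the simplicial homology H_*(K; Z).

Order the vertices as A < B < D < E < F < G < J. Listing each simplex with vertices in this order, K has dimension 2 with simplices:

  0-simplices (7): A, B, D, E, F, G, J
  1-simplices (21): AB, AD, AE, AF, AG, AJ, BD, BE, BF, BG, BJ, DE, DF, DG, DJ, EF, EG, EJ, FG, FJ, GJ
  2-simplices (14): ABD, ABE, ADF, AEG, AFJ, AGJ, BDJ, BEF, BFG, BGJ, DEG, DEJ, DFG, EFJ

so the chain groups are C_0 ≅ Z^7, C_1 ≅ Z^21, C_2 ≅ Z^14.

Boundary ∂_1: C_1 → C_0 maps an edge to its endpoints' difference, ∂[p,q] = q − p. For instance
  ∂DE = E − D.
As a 7×21 matrix over Z this has rank 6, with invariant factors (1,1,1,1,1,1).

∂_2: C_2 → C_1 sends each 2-simplex [p,q,r] to [q,r] − [p,r] + [p,q]. For instance
  ∂DFG = FG − DG + DF,
  ∂ABE = BE − AE + AB.
The 21×14 boundary matrix has rank 13 and Smith normal form diag(1,1,1,1,1,1,1,1,1,1,1,1,1).

From H_k ≅ ker(∂_k) / im(∂_{k+1}) we obtain:

  H_0: rank C_0 − rank ∂_1 = 7 − 6 = 1, and the invariant factors of ∂_1 are all 1, so H_0 = Z.
  H_1: rank ker ∂_1 − rank ∂_2 = (21 − 6) − 13 = 2, and the invariant factors of ∂_2 are all 1, so H_1 = Z^2.
  H_2: rank ker ∂_2 − rank ∂_3 = (14 − 13) − 0 = 1, and there is no ∂_3, so H_2 = Z.

As a check, the Euler characteristic is 7 − 21 + 14 = 0, which agrees with 1 − 2 + 1 = 0.
(K is a triangulation of the torus T^2.)

H_0 ≅ Z,  H_1 ≅ Z^2,  H_2 ≅ Z.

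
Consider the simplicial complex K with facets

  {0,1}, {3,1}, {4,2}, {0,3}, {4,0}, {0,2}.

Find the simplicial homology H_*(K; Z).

H_0 ≅ Z,  H_1 ≅ Z^2.

We work with the vertex ordering 0 < 1 < 2 < 3 < 4. The simplices of K, each written with vertices in increasing order, are:

  0-simplices (5): [0], [1], [2], [3], [4]
  1-simplices (6): [0,1], [0,2], [0,3], [0,4], [1,3], [2,4]

giving chain groups C_0 ≅ Z^5, C_1 ≅ Z^6.

Boundary ∂_1: C_1 → C_0 sends each edge [p,q] (with p < q) to q − p.
The 5×6 boundary matrix has rank 4 and Smith normal form diag(1,1,1,1).

From H_k ≅ ker(∂_k) / im(∂_{k+1}) we obtain:

  H_0: rank C_0 − rank ∂_1 = 5 − 4 = 1, and the invariant factors of ∂_1 are all 1, so H_0 = Z.
  H_1: rank ker ∂_1 − rank ∂_2 = (6 − 4) − 0 = 2, and there is no ∂_2, so H_1 = Z^2.

As a check, the Euler characteristic is 5 − 6 = -1, which agrees with 1 − 2 = -1.
(K is a triangulation of a wedge of 2 circles.)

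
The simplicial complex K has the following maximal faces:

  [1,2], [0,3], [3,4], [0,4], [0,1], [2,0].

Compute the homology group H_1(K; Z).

H_1 ≅ Z^2.

Take the total order 0 < 1 < 2 < 3 < 4 on the vertex set. Then K (dimension 1) consists of the simplices:

  0-simplices (5): [0], [1], [2], [3], [4]
  1-simplices (6): [0,1], [0,2], [0,3], [0,4], [1,2], [3,4]

so the chain groups are C_0 ≅ Z^5, C_1 ≅ Z^6.

Boundary ∂_1: C_1 → C_0 sends each edge [p,q] (with p < q) to q − p.
As a 5×6 matrix over Z this has rank 4, with invariant factors (1,1,1,1).

From H_k ≅ ker(∂_k) / im(∂_{k+1}) we obtain:

  H_1: rank ker ∂_1 − rank ∂_2 = (6 − 4) − 0 = 2, and there is no ∂_2, so H_1 ≅ Z^2.

(K is a triangulation of a wedge of 2 circles.)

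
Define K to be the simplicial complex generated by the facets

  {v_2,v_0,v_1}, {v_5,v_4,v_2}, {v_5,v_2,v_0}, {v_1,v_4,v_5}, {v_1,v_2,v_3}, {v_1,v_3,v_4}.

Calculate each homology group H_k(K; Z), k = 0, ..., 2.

H_0 = Z,  H_1 = Z,  H_2 = 0.

Order the vertices as v_0 < v_1 < v_2 < v_3 < v_4 < v_5. Listing each simplex with vertices in this order, K has dimension 2 with simplices:

  0-simplices (6): [v_0], [v_1], [v_2], [v_3], [v_4], [v_5]
  1-simplices (12): [v_0,v_1], [v_0,v_2], [v_0,v_5], [v_1,v_2], [v_1,v_3], [v_1,v_4], [v_1,v_5], [v_2,v_3], [v_2,v_4], [v_2,v_5], [v_3,v_4], [v_4,v_5]
  2-simplices (6): [v_0,v_1,v_2], [v_0,v_2,v_5], [v_1,v_2,v_3], [v_1,v_3,v_4], [v_1,v_4,v_5], [v_2,v_4,v_5]

Hence C_0 ≅ Z^6, C_1 ≅ Z^12, C_2 ≅ Z^6.

Boundary ∂_1: C_1 → C_0 is given by ∂[p,q] = [q] − [p]. For instance
  ∂[v_0,v_5] = [v_5] − [v_0].
The 6×12 boundary matrix has rank 5 and Smith normal form diag(1,1,1,1,1).

Boundary ∂_2: C_2 → C_1 maps a triangle to the signed sum of its edges. For instance
  ∂[v_1,v_2,v_3] = [v_2,v_3] − [v_1,v_3] + [v_1,v_2],
  ∂[v_0,v_2,v_5] = [v_2,v_5] − [v_0,v_5] + [v_0,v_2].
This gives a 12×6 integer matrix of rank 6; reducing to Smith normal form yields diagonal entries (1,1,1,1,1,1).

Reading off H_k = ker ∂_k / im ∂_{k+1}:

  H_0: rank C_0 − rank ∂_1 = 6 − 5 = 1, and the invariant factors of ∂_1 are all 1, so H_0 = Z.
  H_1: rank ker ∂_1 − rank ∂_2 = (12 − 5) − 6 = 1, and the invariant factors of ∂_2 are all 1, so H_1 = Z.
  H_2: rank ker ∂_2 − rank ∂_3 = (6 − 6) − 0 = 0, and there is no ∂_3, so H_2 = 0.

As a check, the Euler characteristic is 6 − 12 + 6 = 0, which agrees with 1 − 1 + 0 = 0.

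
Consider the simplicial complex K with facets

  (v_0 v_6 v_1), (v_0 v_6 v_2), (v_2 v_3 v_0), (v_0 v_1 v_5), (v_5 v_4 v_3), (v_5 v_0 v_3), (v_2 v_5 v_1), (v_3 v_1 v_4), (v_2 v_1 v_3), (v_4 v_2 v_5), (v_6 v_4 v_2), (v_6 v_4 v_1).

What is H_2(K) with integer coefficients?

Fix the vertex order v_0 < v_1 < v_2 < v_3 < v_4 < v_5 < v_6 and write every simplex with vertices in increasing order. Then dim K = 2 and the simplices of K are:

  0-simplices (7): [v_0], [v_1], [v_2], [v_3], [v_4], [v_5], [v_6]
  1-simplices (18): (18 of them)
  2-simplices (12): (12 of them)

giving chain groups C_0 ≅ Z^7, C_1 ≅ Z^18, C_2 ≅ Z^12.

The boundary map ∂_1: C_1 → C_0 sends each edge [p,q] (with p < q) to q − p.
As a 7×18 matrix over Z this has rank 6, with invariant factors (1,1,1,1,1,1).

The boundary map ∂_2: C_2 → C_1 acts by ∂[p,q,r] = [q,r] − [p,r] + [p,q]. For instance
  ∂[v_2,v_4,v_6] = [v_4,v_6] − [v_2,v_6] + [v_2,v_4],
  ∂[v_0,v_1,v_5] = [v_1,v_5] − [v_0,v_5] + [v_0,v_1].
The 18×12 boundary matrix has rank 12 and Smith normal form diag(1,1,1,1,1,1,1,1,1,1,1,2).

Now H_k = ker ∂_k / im ∂_{k+1}, so:

  H_2: rank ker ∂_2 − rank ∂_3 = (12 − 12) − 0 = 0, and there is no ∂_3, so H_2 ≅ 0.

(K is a triangulation of the real projective plane RP^2.)

H_2 ≅ 0.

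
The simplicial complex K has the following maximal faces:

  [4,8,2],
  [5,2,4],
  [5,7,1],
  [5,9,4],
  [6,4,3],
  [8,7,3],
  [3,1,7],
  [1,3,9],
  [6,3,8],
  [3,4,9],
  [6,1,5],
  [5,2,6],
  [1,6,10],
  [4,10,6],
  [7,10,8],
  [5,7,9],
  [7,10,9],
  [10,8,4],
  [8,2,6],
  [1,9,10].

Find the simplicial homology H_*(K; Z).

H_0 ≅ Z,  H_1 ≅ Z ⊕ Z_2,  H_2 = 0.

Fix the vertex order 1 < 2 < 3 < 4 < 5 < 6 < 7 < 8 < 9 < 10 and write every simplex with vertices in increasing order. Then dim K = 2 and the simplices of K are:

  0-simplices (10): [1], [2], [3], [4], [5], [6], [7], [8], [9], [10]
  1-simplices (30): (30 of them)
  2-simplices (20): (20 of them)

giving chain groups C_0 ≅ Z^10, C_1 ≅ Z^30, C_2 ≅ Z^20.

The boundary map ∂_1: C_1 → C_0 maps an edge to its endpoints' difference, ∂[p,q] = q − p. For instance
  ∂[1,6] = [6] − [1].
As a 10×30 matrix over Z this has rank 9, with invariant factors (1,1,1,1,1,1,1,1,1).

The boundary map ∂_2: C_2 → C_1 sends each 2-simplex [p,q,r] to [q,r] − [p,r] + [p,q]. For instance
  ∂[7,8,10] = [8,10] − [7,10] + [7,8],
  ∂[7,9,10] = [9,10] − [7,10] + [7,9].
As a 30×20 matrix over Z this has rank 20, with invariant factors (1,1,1,1,1,1,1,1,1,1,1,1,1,1,1,1,1,1,1,2).

Now H_k = ker ∂_k / im ∂_{k+1}, so:

  H_0: rank C_0 − rank ∂_1 = 10 − 9 = 1, and the invariant factors of ∂_1 are all 1, so H_0 = Z.
  H_1: rank ker ∂_1 − rank ∂_2 = (30 − 9) − 20 = 1, and ∂_2 has invariant factor 2 > 1, so H_1 = Z ⊕ Z_2.
  H_2: rank ker ∂_2 − rank ∂_3 = (20 − 20) − 0 = 0, and there is no ∂_3, so H_2 = 0.

As a check, the Euler characteristic is 10 − 30 + 20 = 0, which agrees with 1 − 1 + 0 = 0.
(K is a triangulation of the Klein bottle.)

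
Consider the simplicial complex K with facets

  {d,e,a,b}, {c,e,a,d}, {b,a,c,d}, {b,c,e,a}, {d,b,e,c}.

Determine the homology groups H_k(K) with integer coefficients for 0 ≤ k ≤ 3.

H_0 = Z,  H_1 = 0,  H_2 = 0,  H_3 = Z.

Order the vertices as a < b < c < d < e. Listing each simplex with vertices in this order, K has dimension 3 with simplices:

  0-simplices (5): a, b, c, d, e
  1-simplices (10): ab, ac, ad, ae, bc, bd, be, cd, ce, de
  2-simplices (10): abc, abd, abe, acd, ace, ade, bcd, bce, bde, cde
  3-simplices (5): abcd, abce, abde, acde, bcde

giving chain groups C_0 ≅ Z^5, C_1 ≅ Z^10, C_2 ≅ Z^10, C_3 ≅ Z^5.

∂_1: C_1 → C_0 is given by ∂[p,q] = [q] − [p]. For instance
  ∂ae = e − a.
This gives a 5×10 integer matrix of rank 4; reducing to Smith normal form yields diagonal entries (1,1,1,1).

∂_2: C_2 → C_1 acts by ∂[p,q,r] = [q,r] − [p,r] + [p,q]. For instance
  ∂acd = cd − ad + ac,
  ∂bde = de − be + bd.
As a 10×10 matrix over Z this has rank 6, with invariant factors (1,1,1,1,1,1).

Boundary ∂_3: C_3 → C_2 sends each 3-simplex σ to the alternating sum Σ_i (−1)^i (σ with its i-th vertex removed). For instance
  ∂abde = bde − ade + abe − abd,
  ∂acde = cde − ade + ace − acd.
The 10×5 boundary matrix has rank 4 and Smith normal form diag(1,1,1,1).

Reading off H_k = ker ∂_k / im ∂_{k+1}:

  H_0: rank C_0 − rank ∂_1 = 5 − 4 = 1, and the invariant factors of ∂_1 are all 1, so H_0 ≅ Z.
  H_1: rank ker ∂_1 − rank ∂_2 = (10 − 4) − 6 = 0, and the invariant factors of ∂_2 are all 1, so H_1 ≅ 0.
  H_2: rank ker ∂_2 − rank ∂_3 = (10 − 6) − 4 = 0, and the invariant factors of ∂_3 are all 1, so H_2 ≅ 0.
  H_3: rank ker ∂_3 − rank ∂_4 = (5 − 4) − 0 = 1, and there is no ∂_4, so H_3 ≅ Z.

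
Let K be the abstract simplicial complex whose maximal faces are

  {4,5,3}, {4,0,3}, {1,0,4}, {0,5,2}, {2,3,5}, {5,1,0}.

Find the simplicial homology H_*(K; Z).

Take the total order 0 < 1 < 2 < 3 < 4 < 5 on the vertex set. Then K (dimension 2) consists of the simplices:

  0-simplices (6): [0], [1], [2], [3], [4], [5]
  1-simplices (12): [0,1], [0,2], [0,3], [0,4], [0,5], [1,4], [1,5], [2,3], [2,5], [3,4], [3,5], [4,5]
  2-simplices (6): [0,1,4], [0,1,5], [0,2,5], [0,3,4], [2,3,5], [3,4,5]

giving chain groups C_0 ≅ Z^6, C_1 ≅ Z^12, C_2 ≅ Z^6.

The boundary map ∂_1: C_1 → C_0 maps an edge to its endpoints' difference, ∂[p,q] = q − p. For instance
  ∂[0,4] = [4] − [0].
As a 6×12 matrix over Z this has rank 5, with invariant factors (1,1,1,1,1).

Boundary ∂_2: C_2 → C_1 acts by ∂[p,q,r] = [q,r] − [p,r] + [p,q]. For instance
  ∂[0,1,5] = [1,5] − [0,5] + [0,1],
  ∂[3,4,5] = [4,5] − [3,5] + [3,4].
As a 12×6 matrix over Z this has rank 6, with invariant factors (1,1,1,1,1,1).

Reading off H_k = ker ∂_k / im ∂_{k+1}:

  H_0: rank C_0 − rank ∂_1 = 6 − 5 = 1, and the invariant factors of ∂_1 are all 1, so H_0 = Z.
  H_1: rank ker ∂_1 − rank ∂_2 = (12 − 5) − 6 = 1, and the invariant factors of ∂_2 are all 1, so H_1 = Z.
  H_2: rank ker ∂_2 − rank ∂_3 = (6 − 6) − 0 = 0, and there is no ∂_3, so H_2 = 0.

As a check, the Euler characteristic is 6 − 12 + 6 = 0, which agrees with 1 − 1 + 0 = 0.
(K is a triangulation of the cylinder S^1 x I.)

H_0 = Z,  H_1 = Z,  H_2 = 0.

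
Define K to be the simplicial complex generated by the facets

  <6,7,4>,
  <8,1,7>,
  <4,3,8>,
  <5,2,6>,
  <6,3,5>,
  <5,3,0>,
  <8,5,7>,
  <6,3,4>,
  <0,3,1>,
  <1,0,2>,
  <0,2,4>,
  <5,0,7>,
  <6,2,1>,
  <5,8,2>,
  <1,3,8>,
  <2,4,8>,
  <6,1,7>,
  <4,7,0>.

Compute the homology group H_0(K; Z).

Take the total order 0 < 1 < 2 < 3 < 4 < 5 < 6 < 7 < 8 on the vertex set. Then K (dimension 2) consists of the simplices:

  0-simplices (9): [0], [1], [2], [3], [4], [5], [6], [7], [8]
  1-simplices (27): (27 of them)
  2-simplices (18): [0,1,2], [0,1,3], [0,2,4], [0,3,5], [0,4,7], [0,5,7], [1,2,6], [1,3,8], [1,6,7], [1,7,8], [2,4,8], [2,5,6], [2,5,8], [3,4,6], [3,4,8], [3,5,6], [4,6,7], [5,7,8]

giving chain groups C_0 ≅ Z^9, C_1 ≅ Z^27, C_2 ≅ Z^18.

The boundary map ∂_1: C_1 → C_0 maps an edge to its endpoints' difference, ∂[p,q] = q − p.
The 9×27 boundary matrix has rank 8 and Smith normal form diag(1,1,1,1,1,1,1,1).

Boundary ∂_2: C_2 → C_1 maps a triangle to the signed sum of its edges. For instance
  ∂[3,4,8] = [4,8] − [3,8] + [3,4],
  ∂[1,3,8] = [3,8] − [1,8] + [1,3].
The resulting 27×18 matrix has rank 17, and its Smith normal form has invariant factors (1,1,1,1,1,1,1,1,1,1,1,1,1,1,1,1,1).

Now H_k = ker ∂_k / im ∂_{k+1}, so:

  H_0: rank C_0 − rank ∂_1 = 9 − 8 = 1, and the invariant factors of ∂_1 are all 1, so H_0 = Z.

H_0 = Z.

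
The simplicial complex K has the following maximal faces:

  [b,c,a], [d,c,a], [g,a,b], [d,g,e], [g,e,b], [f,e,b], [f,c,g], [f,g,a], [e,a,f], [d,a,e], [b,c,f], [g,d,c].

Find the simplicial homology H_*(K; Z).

H_0 = Z,  H_1 = Z_2,  H_2 = 0.

K has 7 vertices, 18 edges, 12 triangles.
rank ∂_0 = 0, rank ∂_1 = 6 ⇒ b_0 = 7 − 0 − 6 = 1; all invariant factors of ∂_1 are 1 so no torsion. So H_0 ≅ Z.
rank ∂_1 = 6, rank ∂_2 = 12 ⇒ b_1 = 18 − 6 − 12 = 0; ∂_2 has invariant factor(s) [2] giving torsion. So H_1 ≅ Z_2.
rank ∂_2 = 12, rank ∂_3 = 0 ⇒ b_2 = 12 − 12 − 0 = 0. So H_2 ≅ 0.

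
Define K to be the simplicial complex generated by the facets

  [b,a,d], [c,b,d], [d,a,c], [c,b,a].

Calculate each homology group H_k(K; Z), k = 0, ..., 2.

Fix the vertex order a < b < c < d and write every simplex with vertices in increasing order. Then dim K = 2 and the simplices of K are:

  0-simplices (4): a, b, c, d
  1-simplices (6): ab, ac, ad, bc, bd, cd
  2-simplices (4): abc, abd, acd, bcd

Hence C_0 ≅ Z^4, C_1 ≅ Z^6, C_2 ≅ Z^4.

∂_1: C_1 → C_0 maps an edge to its endpoints' difference, ∂[p,q] = q − p. For instance
  ∂ab = b − a.
As a 4×6 matrix over Z this has rank 3, with invariant factors (1,1,1).

The boundary map ∂_2: C_2 → C_1 sends each 2-simplex [p,q,r] to [q,r] − [p,r] + [p,q]. For instance
  ∂abc = bc − ac + ab,
  ∂bcd = cd − bd + bc.
As a 6×4 matrix over Z this has rank 3, with invariant factors (1,1,1).

Reading off H_k = ker ∂_k / im ∂_{k+1}:

  H_0: rank C_0 − rank ∂_1 = 4 − 3 = 1, and the invariant factors of ∂_1 are all 1, so H_0 = Z.
  H_1: rank ker ∂_1 − rank ∂_2 = (6 − 3) − 3 = 0, and the invariant factors of ∂_2 are all 1, so H_1 = 0.
  H_2: rank ker ∂_2 − rank ∂_3 = (4 − 3) − 0 = 1, and there is no ∂_3, so H_2 = Z.

As a check, the Euler characteristic is 4 − 6 + 4 = 2, which agrees with 1 − 0 + 1 = 2.
(K is a triangulation of the 2-sphere S^2.)

H_0 = Z,  H_1 = 0,  H_2 = Z.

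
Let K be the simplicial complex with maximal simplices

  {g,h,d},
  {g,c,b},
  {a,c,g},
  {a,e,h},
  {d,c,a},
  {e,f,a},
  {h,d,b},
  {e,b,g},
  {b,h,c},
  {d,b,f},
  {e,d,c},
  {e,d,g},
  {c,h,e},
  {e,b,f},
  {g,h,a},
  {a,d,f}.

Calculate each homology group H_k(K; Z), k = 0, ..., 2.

Order the vertices as a < b < c < d < e < f < g < h. Listing each simplex with vertices in this order, K has dimension 2 with simplices:

  0-simplices (8): a, b, c, d, e, f, g, h
  1-simplices (24): ac, ad, ae, af, ag, ah, bc, bd, be, bf, bg, bh, cd, ce, cg, ch, de, df, dg, dh, ef, eg, eh, gh
  2-simplices (16): acd, acg, adf, aef, aeh, agh, bcg, bch, bdf, bdh, bef, beg, cde, ceh, deg, dgh

so the chain groups are C_0 ≅ Z^8, C_1 ≅ Z^24, C_2 ≅ Z^16.

∂_1: C_1 → C_0 sends each edge [p,q] (with p < q) to q − p. For instance
  ∂cg = g − c.
This gives a 8×24 integer matrix of rank 7; reducing to Smith normal form yields diagonal entries (1,1,1,1,1,1,1).

The boundary map ∂_2: C_2 → C_1 acts by ∂[p,q,r] = [q,r] − [p,r] + [p,q]. For instance
  ∂bdh = dh − bh + bd,
  ∂aeh = eh − ah + ae.
The resulting 24×16 matrix has rank 15, and its Smith normal form has invariant factors (1,1,1,1,1,1,1,1,1,1,1,1,1,1,1).

Computing H_k = (kernel of ∂_k) / (image of ∂_{k+1}):

  H_0: rank C_0 − rank ∂_1 = 8 − 7 = 1, and the invariant factors of ∂_1 are all 1, so H_0 ≅ Z.
  H_1: rank ker ∂_1 − rank ∂_2 = (24 − 7) − 15 = 2, and the invariant factors of ∂_2 are all 1, so H_1 ≅ Z^2.
  H_2: rank ker ∂_2 − rank ∂_3 = (16 − 15) − 0 = 1, and there is no ∂_3, so H_2 ≅ Z.

(K is a triangulation of the torus T^2.)

H_0 ≅ Z,  H_1 ≅ Z^2,  H_2 ≅ Z.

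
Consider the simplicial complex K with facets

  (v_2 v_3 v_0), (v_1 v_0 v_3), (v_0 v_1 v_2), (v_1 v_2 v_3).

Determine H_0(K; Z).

H_0 ≅ Z.

K has 4 vertices, 6 edges, 4 triangles.
rank ∂_0 = 0, rank ∂_1 = 3 ⇒ b_0 = 4 − 0 − 3 = 1; all invariant factors of ∂_1 are 1 so no torsion. So H_0 = Z.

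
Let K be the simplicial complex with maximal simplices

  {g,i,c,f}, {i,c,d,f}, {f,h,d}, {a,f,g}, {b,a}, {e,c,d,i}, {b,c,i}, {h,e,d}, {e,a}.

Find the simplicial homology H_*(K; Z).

K has 9 vertices, 21 edges, 14 triangles, 3 3-simplices.
rank ∂_0 = 0, rank ∂_1 = 8 ⇒ b_0 = 9 − 0 − 8 = 1; all invariant factors of ∂_1 are 1 so no torsion. So H_0 = Z.
rank ∂_1 = 8, rank ∂_2 = 11 ⇒ b_1 = 21 − 8 − 11 = 2; all invariant factors of ∂_2 are 1 so no torsion. So H_1 = Z^2.
rank ∂_2 = 11, rank ∂_3 = 3 ⇒ b_2 = 14 − 11 − 3 = 0; all invariant factors of ∂_3 are 1 so no torsion. So H_2 = 0.
rank ∂_3 = 3, rank ∂_4 = 0 ⇒ b_3 = 3 − 3 − 0 = 0. So H_3 = 0.

H_0 ≅ Z,  H_1 ≅ Z^2,  H_2 = 0,  H_3 = 0.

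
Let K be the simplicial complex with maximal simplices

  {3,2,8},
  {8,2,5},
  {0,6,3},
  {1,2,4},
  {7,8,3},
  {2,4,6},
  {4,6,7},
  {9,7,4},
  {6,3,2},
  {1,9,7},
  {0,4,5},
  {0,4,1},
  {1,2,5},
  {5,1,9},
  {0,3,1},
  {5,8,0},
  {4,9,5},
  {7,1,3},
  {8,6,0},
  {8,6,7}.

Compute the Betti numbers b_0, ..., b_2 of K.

b_0 = 1, b_1 = 1, b_2 = 0.

K has 10 vertices, 30 edges, 20 triangles.
rank ∂_0 = 0, rank ∂_1 = 9 ⇒ b_0 = 10 − 0 − 9 = 1; all invariant factors of ∂_1 are 1 so no torsion. So H_0 ≅ Z.
rank ∂_1 = 9, rank ∂_2 = 20 ⇒ b_1 = 30 − 9 − 20 = 1; ∂_2 has invariant factor(s) [2] giving torsion. So H_1 ≅ Z × Z/2.
rank ∂_2 = 20, rank ∂_3 = 0 ⇒ b_2 = 20 − 20 − 0 = 0. So H_2 ≅ 0.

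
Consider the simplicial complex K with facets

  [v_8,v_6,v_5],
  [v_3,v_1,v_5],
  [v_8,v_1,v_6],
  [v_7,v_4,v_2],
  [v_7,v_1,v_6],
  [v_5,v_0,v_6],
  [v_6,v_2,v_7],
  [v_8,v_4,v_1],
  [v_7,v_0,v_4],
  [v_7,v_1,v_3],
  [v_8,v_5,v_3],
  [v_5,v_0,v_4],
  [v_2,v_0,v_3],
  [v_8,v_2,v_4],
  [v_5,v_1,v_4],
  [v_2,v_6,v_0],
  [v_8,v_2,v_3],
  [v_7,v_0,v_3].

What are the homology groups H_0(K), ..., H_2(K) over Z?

H_0 = Z,  H_1 = Z ⊕ Z/2,  H_2 = 0.

Take the total order v_0 < v_1 < v_2 < v_3 < v_4 < v_5 < v_6 < v_7 < v_8 on the vertex set. Then K (dimension 2) consists of the simplices:

  0-simplices (9): [v_0], [v_1], [v_2], [v_3], [v_4], [v_5], [v_6], [v_7], [v_8]
  1-simplices (27): (27 of them)
  2-simplices (18): (18 of them)

Hence C_0 ≅ Z^9, C_1 ≅ Z^27, C_2 ≅ Z^18.

Boundary ∂_1: C_1 → C_0 maps an edge to its endpoints' difference, ∂[p,q] = q − p.
The resulting 9×27 matrix has rank 8, and its Smith normal form has invariant factors (1,1,1,1,1,1,1,1).

Boundary ∂_2: C_2 → C_1 sends each 2-simplex [p,q,r] to [q,r] − [p,r] + [p,q]. For instance
  ∂[v_0,v_2,v_6] = [v_2,v_6] − [v_0,v_6] + [v_0,v_2],
  ∂[v_2,v_4,v_7] = [v_4,v_7] − [v_2,v_7] + [v_2,v_4].
This gives a 27×18 integer matrix of rank 18; reducing to Smith normal form yields diagonal entries (1,1,1,1,1,1,1,1,1,1,1,1,1,1,1,1,1,2).

From H_k ≅ ker(∂_k) / im(∂_{k+1}) we obtain:

  H_0: rank C_0 − rank ∂_1 = 9 − 8 = 1, and the invariant factors of ∂_1 are all 1, so H_0 = Z.
  H_1: rank ker ∂_1 − rank ∂_2 = (27 − 8) − 18 = 1, and ∂_2 has invariant factor 2 > 1, so H_1 = Z ⊕ Z/2.
  H_2: rank ker ∂_2 − rank ∂_3 = (18 − 18) − 0 = 0, and there is no ∂_3, so H_2 = 0.

(K is a triangulation of the Klein bottle.)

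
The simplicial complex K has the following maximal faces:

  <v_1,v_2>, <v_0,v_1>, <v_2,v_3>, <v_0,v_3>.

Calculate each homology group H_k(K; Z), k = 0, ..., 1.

Fix the vertex order v_0 < v_1 < v_2 < v_3 and write every simplex with vertices in increasing order. Then dim K = 1 and the simplices of K are:

  0-simplices (4): [v_0], [v_1], [v_2], [v_3]
  1-simplices (4): [v_0,v_1], [v_0,v_3], [v_1,v_2], [v_2,v_3]

giving chain groups C_0 ≅ Z^4, C_1 ≅ Z^4.

Boundary ∂_1: C_1 → C_0 sends each edge [p,q] (with p < q) to q − p. For instance
  ∂[v_1,v_2] = [v_2] − [v_1].
As a 4×4 matrix over Z this has rank 3, with invariant factors (1,1,1).

From H_k ≅ ker(∂_k) / im(∂_{k+1}) we obtain:

  H_0: rank C_0 − rank ∂_1 = 4 − 3 = 1, and the invariant factors of ∂_1 are all 1, so H_0 ≅ Z.
  H_1: rank ker ∂_1 − rank ∂_2 = (4 − 3) − 0 = 1, and there is no ∂_2, so H_1 ≅ Z.

As a check, the Euler characteristic is 4 − 4 = 0, which agrees with 1 − 1 = 0.

H_0 = Z,  H_1 = Z.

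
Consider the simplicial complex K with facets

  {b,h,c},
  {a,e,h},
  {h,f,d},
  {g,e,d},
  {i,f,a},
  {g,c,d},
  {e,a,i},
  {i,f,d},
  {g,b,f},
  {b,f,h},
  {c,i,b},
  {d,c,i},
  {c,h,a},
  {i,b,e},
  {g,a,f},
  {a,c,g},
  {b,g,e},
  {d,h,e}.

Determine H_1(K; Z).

Take the total order a < b < c < d < e < f < g < h < i on the vertex set. Then K (dimension 2) consists of the simplices:

  0-simplices (9): a, b, c, d, e, f, g, h, i
  1-simplices (27): ac, ae, af, ag, ah, ai, bc, be, bf, bg, bh, bi, cd, cg, ch, ci, de, df, dg, dh, di, eg, eh, ei, fg, fh, fi
  2-simplices (18): acg, ach, aeh, aei, afg, afi, bch, bci, beg, bei, bfg, bfh, cdg, cdi, deg, deh, dfh, dfi

giving chain groups C_0 ≅ Z^9, C_1 ≅ Z^27, C_2 ≅ Z^18.

The boundary map ∂_1: C_1 → C_0 maps an edge to its endpoints' difference, ∂[p,q] = q − p. For instance
  ∂be = e − b.
The 9×27 boundary matrix has rank 8 and Smith normal form diag(1,1,1,1,1,1,1,1).

∂_2: C_2 → C_1 sends each 2-simplex [p,q,r] to [q,r] − [p,r] + [p,q]. For instance
  ∂bfh = fh − bh + bf,
  ∂ach = ch − ah + ac.
The 27×18 boundary matrix has rank 17 and Smith normal form diag(1,1,1,1,1,1,1,1,1,1,1,1,1,1,1,1,1).

Computing H_k = (kernel of ∂_k) / (image of ∂_{k+1}):

  H_1: rank ker ∂_1 − rank ∂_2 = (27 − 8) − 17 = 2, and the invariant factors of ∂_2 are all 1, so H_1 = Z^2.

H_1 ≅ Z^2.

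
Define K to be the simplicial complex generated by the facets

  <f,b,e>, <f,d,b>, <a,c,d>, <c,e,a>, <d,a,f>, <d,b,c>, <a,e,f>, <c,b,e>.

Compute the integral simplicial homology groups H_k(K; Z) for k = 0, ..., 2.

H_0 ≅ Z,  H_1 = 0,  H_2 ≅ Z.

Take the total order a < b < c < d < e < f on the vertex set. Then K (dimension 2) consists of the simplices:

  0-simplices (6): a, b, c, d, e, f
  1-simplices (12): ac, ad, ae, af, bc, bd, be, bf, cd, ce, df, ef
  2-simplices (8): acd, ace, adf, aef, bcd, bce, bdf, bef

so the chain groups are C_0 ≅ Z^6, C_1 ≅ Z^12, C_2 ≅ Z^8.

∂_1: C_1 → C_0 maps an edge to its endpoints' difference, ∂[p,q] = q − p. For instance
  ∂ce = e − c.
As a 6×12 matrix over Z this has rank 5, with invariant factors (1,1,1,1,1).

Boundary ∂_2: C_2 → C_1 acts by ∂[p,q,r] = [q,r] − [p,r] + [p,q]. For instance
  ∂acd = cd − ad + ac,
  ∂ace = ce − ae + ac.
This gives a 12×8 integer matrix of rank 7; reducing to Smith normal form yields diagonal entries (1,1,1,1,1,1,1).

From H_k ≅ ker(∂_k) / im(∂_{k+1}) we obtain:

  H_0: rank C_0 − rank ∂_1 = 6 − 5 = 1, and the invariant factors of ∂_1 are all 1, so H_0 = Z.
  H_1: rank ker ∂_1 − rank ∂_2 = (12 − 5) − 7 = 0, and the invariant factors of ∂_2 are all 1, so H_1 = 0.
  H_2: rank ker ∂_2 − rank ∂_3 = (8 − 7) − 0 = 1, and there is no ∂_3, so H_2 = Z.

(K is a triangulation of the 2-sphere S^2.)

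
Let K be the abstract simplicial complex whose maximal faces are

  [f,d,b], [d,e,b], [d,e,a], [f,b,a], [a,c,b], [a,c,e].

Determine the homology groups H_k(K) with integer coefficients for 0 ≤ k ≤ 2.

K has 6 vertices, 12 edges, 6 triangles.
rank ∂_0 = 0, rank ∂_1 = 5 ⇒ b_0 = 6 − 0 − 5 = 1; all invariant factors of ∂_1 are 1 so no torsion. So H_0 ≅ Z.
rank ∂_1 = 5, rank ∂_2 = 6 ⇒ b_1 = 12 − 5 − 6 = 1; all invariant factors of ∂_2 are 1 so no torsion. So H_1 ≅ Z.
rank ∂_2 = 6, rank ∂_3 = 0 ⇒ b_2 = 6 − 6 − 0 = 0. So H_2 ≅ 0.

H_0 ≅ Z,  H_1 ≅ Z,  H_2 = 0.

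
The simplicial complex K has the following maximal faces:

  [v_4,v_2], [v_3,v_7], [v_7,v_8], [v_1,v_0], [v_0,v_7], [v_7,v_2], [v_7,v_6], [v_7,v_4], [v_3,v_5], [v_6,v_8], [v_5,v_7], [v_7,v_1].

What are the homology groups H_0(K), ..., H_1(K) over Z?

H_0 = Z,  H_1 = Z^4.

K has 9 vertices, 12 edges.
rank ∂_0 = 0, rank ∂_1 = 8 ⇒ b_0 = 9 − 0 − 8 = 1; all invariant factors of ∂_1 are 1 so no torsion. So H_0 ≅ Z.
rank ∂_1 = 8, rank ∂_2 = 0 ⇒ b_1 = 12 − 8 − 0 = 4. So H_1 ≅ Z^4.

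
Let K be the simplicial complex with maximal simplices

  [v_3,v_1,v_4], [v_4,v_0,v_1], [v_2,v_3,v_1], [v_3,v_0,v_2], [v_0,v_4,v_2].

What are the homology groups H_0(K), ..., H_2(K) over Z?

H_0 ≅ Z,  H_1 ≅ Z,  H_2 = 0.

We work with the vertex ordering v_0 < v_1 < v_2 < v_3 < v_4. The simplices of K, each written with vertices in increasing order, are:

  0-simplices (5): [v_0], [v_1], [v_2], [v_3], [v_4]
  1-simplices (10): [v_0,v_1], [v_0,v_2], [v_0,v_3], [v_0,v_4], [v_1,v_2], [v_1,v_3], [v_1,v_4], [v_2,v_3], [v_2,v_4], [v_3,v_4]
  2-simplices (5): [v_0,v_1,v_4], [v_0,v_2,v_3], [v_0,v_2,v_4], [v_1,v_2,v_3], [v_1,v_3,v_4]

Hence C_0 ≅ Z^5, C_1 ≅ Z^10, C_2 ≅ Z^5.

The boundary map ∂_1: C_1 → C_0 sends each edge [p,q] (with p < q) to q − p. For instance
  ∂[v_0,v_2] = [v_2] − [v_0].
As a 5×10 matrix over Z this has rank 4, with invariant factors (1,1,1,1).

Boundary ∂_2: C_2 → C_1 acts by ∂[p,q,r] = [q,r] − [p,r] + [p,q]. For instance
  ∂[v_0,v_2,v_4] = [v_2,v_4] − [v_0,v_4] + [v_0,v_2],
  ∂[v_0,v_1,v_4] = [v_1,v_4] − [v_0,v_4] + [v_0,v_1].
The resulting 10×5 matrix has rank 5, and its Smith normal form has invariant factors (1,1,1,1,1).

Computing H_k = (kernel of ∂_k) / (image of ∂_{k+1}):

  H_0: rank C_0 − rank ∂_1 = 5 − 4 = 1, and the invariant factors of ∂_1 are all 1, so H_0 ≅ Z.
  H_1: rank ker ∂_1 − rank ∂_2 = (10 − 4) − 5 = 1, and the invariant factors of ∂_2 are all 1, so H_1 ≅ Z.
  H_2: rank ker ∂_2 − rank ∂_3 = (5 − 5) − 0 = 0, and there is no ∂_3, so H_2 ≅ 0.

As a check, the Euler characteristic is 5 − 10 + 5 = 0, which agrees with 1 − 1 + 0 = 0.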